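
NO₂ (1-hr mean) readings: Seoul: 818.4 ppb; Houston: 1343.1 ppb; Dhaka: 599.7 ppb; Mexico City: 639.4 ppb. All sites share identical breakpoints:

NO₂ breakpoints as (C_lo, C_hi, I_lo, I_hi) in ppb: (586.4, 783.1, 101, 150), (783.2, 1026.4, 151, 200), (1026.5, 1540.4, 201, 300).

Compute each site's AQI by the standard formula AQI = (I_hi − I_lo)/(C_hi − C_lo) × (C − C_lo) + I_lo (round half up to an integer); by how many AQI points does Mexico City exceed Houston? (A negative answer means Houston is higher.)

-148

Seoul: row 783.2–1026.4 (AQI 151–200). (200−151)·(818.4−783.2)/(1026.4−783.2) + 151 = 49·35.2/243.2 + 151 ≈ 158.09 → 158.
Houston: row 1026.5–1540.4 (AQI 201–300). (300−201)·(1343.1−1026.5)/(1540.4−1026.5) + 201 = 99·316.6/513.9 + 201 ≈ 261.99 → 262.
Dhaka: row 586.4–783.1 (AQI 101–150). (150−101)·(599.7−586.4)/(783.1−586.4) + 101 = 49·13.3/196.7 + 101 ≈ 104.31 → 104.
Mexico City 639.4: bracket 586.4–783.1 → index 101–150; slope 49/196.7, offset 53.0.
AQI = 101 + 49/196.7·53.0 ≈ 114.20 ⇒ 114.
AQIs: Seoul=158, Houston=262, Dhaka=104, Mexico City=114. Mexico City (114) − Houston (262) = -148.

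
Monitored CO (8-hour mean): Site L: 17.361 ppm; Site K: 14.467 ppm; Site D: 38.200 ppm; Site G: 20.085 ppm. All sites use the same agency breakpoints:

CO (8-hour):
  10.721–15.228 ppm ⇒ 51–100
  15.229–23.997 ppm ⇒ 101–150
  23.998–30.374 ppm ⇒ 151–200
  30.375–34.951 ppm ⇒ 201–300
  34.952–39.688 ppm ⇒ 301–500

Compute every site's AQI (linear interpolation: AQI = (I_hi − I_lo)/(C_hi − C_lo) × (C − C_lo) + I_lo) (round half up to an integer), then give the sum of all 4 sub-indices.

770

Site L: 17.361 ∈ [15.229, 23.997] ↔ index [101, 150].
101 + (17.361−15.229)·(150−101)/(23.997−15.229) = 101 + 2.132·49/8.768 ≈ 112.91, so AQI = 113.
Site K: 14.467 ∈ [10.721, 15.228] ↔ index [51, 100].
51 + (14.467−10.721)·(100−51)/(15.228−10.721) = 51 + 3.746·49/4.507 ≈ 91.73, so AQI = 92.
Site D: 38.200 lies in 34.952–39.688, so I_lo=301, I_hi=500, C_lo=34.952, C_hi=39.688.
(500−301)/(39.688−34.952) × (38.200−34.952) + 301 = 199/4.736 × 3.248 + 301 ≈ 437.48 → 437.
Site G: row 15.229–23.997 (AQI 101–150). (150−101)·(20.085−15.229)/(23.997−15.229) + 101 = 49·4.856/8.768 + 101 ≈ 128.14 → 128.
AQIs: Site L=113, Site K=92, Site D=437, Site G=128. Sum = 113 + 92 + 437 + 128 = 770.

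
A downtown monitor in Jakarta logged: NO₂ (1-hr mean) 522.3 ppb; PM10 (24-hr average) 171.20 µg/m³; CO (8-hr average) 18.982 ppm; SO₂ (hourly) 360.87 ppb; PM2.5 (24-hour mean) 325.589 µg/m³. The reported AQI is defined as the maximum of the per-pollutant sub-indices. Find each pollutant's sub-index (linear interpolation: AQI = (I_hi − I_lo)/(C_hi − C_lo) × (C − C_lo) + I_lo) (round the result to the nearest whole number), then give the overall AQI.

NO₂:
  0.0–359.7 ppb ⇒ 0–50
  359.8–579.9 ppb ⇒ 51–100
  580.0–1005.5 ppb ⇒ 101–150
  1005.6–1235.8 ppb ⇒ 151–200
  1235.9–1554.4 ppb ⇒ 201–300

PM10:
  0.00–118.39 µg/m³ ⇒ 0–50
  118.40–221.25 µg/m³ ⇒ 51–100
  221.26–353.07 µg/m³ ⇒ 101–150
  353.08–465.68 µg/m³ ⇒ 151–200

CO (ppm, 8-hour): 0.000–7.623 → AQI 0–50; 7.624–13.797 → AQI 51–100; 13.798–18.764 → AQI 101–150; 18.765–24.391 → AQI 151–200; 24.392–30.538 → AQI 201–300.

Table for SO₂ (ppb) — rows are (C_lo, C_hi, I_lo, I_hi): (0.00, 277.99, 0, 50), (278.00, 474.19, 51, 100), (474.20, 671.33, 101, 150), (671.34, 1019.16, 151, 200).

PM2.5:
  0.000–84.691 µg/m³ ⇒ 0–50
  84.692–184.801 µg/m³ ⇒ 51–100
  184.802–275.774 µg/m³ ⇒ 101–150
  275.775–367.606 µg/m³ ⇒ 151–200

NO₂ 522.3: bracket 359.8–579.9 → index 51–100; slope 49/220.1, offset 162.5.
AQI = 51 + 49/220.1·162.5 ≈ 87.18 ⇒ 87.
PM10: 171.20 lies in 118.40–221.25, so I_lo=51, I_hi=100, C_lo=118.40, C_hi=221.25.
(100−51)/(221.25−118.40) × (171.20−118.40) + 51 = 49/102.85 × 52.80 + 51 ≈ 76.16 → 76.
CO: 18.982 lies in 18.765–24.391, so I_lo=151, I_hi=200, C_lo=18.765, C_hi=24.391.
(200−151)/(24.391−18.765) × (18.982−18.765) + 151 = 49/5.626 × 0.217 + 151 ≈ 152.89 → 153.
SO₂ 360.87: bracket 278.00–474.19 → index 51–100; slope 49/196.19, offset 82.87.
AQI = 51 + 49/196.19·82.87 ≈ 71.70 ⇒ 72.
PM2.5: 325.589 lies in 275.775–367.606, so I_lo=151, I_hi=200, C_lo=275.775, C_hi=367.606.
(200−151)/(367.606−275.775) × (325.589−275.775) + 151 = 49/91.831 × 49.814 + 151 ≈ 177.58 → 178.
Sub-indices: NO₂→87, PM10→76, CO→153, SO₂→72, PM2.5→178. Overall AQI = max = 178; dominant pollutant is PM2.5.

178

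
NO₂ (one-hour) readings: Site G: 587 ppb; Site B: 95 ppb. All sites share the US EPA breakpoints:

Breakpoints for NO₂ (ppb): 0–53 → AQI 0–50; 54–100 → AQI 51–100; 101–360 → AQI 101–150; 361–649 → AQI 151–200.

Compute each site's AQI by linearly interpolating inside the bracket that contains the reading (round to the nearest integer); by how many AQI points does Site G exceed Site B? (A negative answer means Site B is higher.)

94

Site G 587: bracket 361–649 → index 151–200; slope 49/288, offset 226.
AQI = 151 + 49/288·226 ≈ 189.45 ⇒ 189.
Site B 95: bracket 54–100 → index 51–100; slope 49/46, offset 41.
AQI = 51 + 49/46·41 ≈ 94.67 ⇒ 95.
AQIs: Site G=189, Site B=95. Site G (189) − Site B (95) = 94.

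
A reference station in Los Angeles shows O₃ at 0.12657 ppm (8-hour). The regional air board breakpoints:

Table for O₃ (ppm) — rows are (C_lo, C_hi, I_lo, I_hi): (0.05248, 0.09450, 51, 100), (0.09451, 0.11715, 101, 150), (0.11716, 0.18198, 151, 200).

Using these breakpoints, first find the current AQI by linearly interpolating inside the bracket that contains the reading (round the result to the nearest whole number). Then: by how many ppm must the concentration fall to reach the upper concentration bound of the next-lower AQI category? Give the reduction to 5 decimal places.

O₃: row 0.11716–0.18198 (AQI 151–200). (200−151)·(0.12657−0.11716)/(0.18198−0.11716) + 151 = 49·0.00941/0.06482 + 151 ≈ 158.11 → 158.
Current AQI 158 is in the Unhealthy range (151–200). The next-lower category tops out at AQI 150, whose upper concentration bound is 0.11715 ppm.
Reduction needed = 0.12657 − 0.11715 = 0.00942 ppm.

0.00942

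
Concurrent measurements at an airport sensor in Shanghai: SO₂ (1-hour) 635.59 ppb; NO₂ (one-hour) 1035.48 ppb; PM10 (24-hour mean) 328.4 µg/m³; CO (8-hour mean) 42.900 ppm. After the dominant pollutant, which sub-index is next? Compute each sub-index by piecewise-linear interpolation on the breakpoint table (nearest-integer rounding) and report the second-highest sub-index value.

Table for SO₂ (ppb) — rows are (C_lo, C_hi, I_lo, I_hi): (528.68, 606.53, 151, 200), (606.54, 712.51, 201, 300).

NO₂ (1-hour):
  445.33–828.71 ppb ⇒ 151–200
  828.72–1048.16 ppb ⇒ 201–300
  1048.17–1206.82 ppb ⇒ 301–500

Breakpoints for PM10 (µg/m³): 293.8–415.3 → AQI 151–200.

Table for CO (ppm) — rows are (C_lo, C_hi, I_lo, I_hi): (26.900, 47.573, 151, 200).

228

SO₂: 635.59 ∈ [606.54, 712.51] ↔ index [201, 300].
201 + (635.59−606.54)·(300−201)/(712.51−606.54) = 201 + 29.05·99/105.97 ≈ 228.14, so AQI = 228.
NO₂: 1035.48 lies in 828.72–1048.16, so I_lo=201, I_hi=300, C_lo=828.72, C_hi=1048.16.
(300−201)/(1048.16−828.72) × (1035.48−828.72) + 201 = 99/219.44 × 206.76 + 201 ≈ 294.28 → 294.
PM10: row 293.8–415.3 (AQI 151–200). (200−151)·(328.4−293.8)/(415.3−293.8) + 151 = 49·34.6/121.5 + 151 ≈ 164.95 → 165.
CO 42.900: bracket 26.900–47.573 → index 151–200; slope 49/20.673, offset 16.000.
AQI = 151 + 49/20.673·16.000 ≈ 188.92 ⇒ 189.
Sub-indices: SO₂→228, NO₂→294, PM10→165, CO→189. Ranked high→low: 294, 228, 189, 165. Second-highest sub-index = 228.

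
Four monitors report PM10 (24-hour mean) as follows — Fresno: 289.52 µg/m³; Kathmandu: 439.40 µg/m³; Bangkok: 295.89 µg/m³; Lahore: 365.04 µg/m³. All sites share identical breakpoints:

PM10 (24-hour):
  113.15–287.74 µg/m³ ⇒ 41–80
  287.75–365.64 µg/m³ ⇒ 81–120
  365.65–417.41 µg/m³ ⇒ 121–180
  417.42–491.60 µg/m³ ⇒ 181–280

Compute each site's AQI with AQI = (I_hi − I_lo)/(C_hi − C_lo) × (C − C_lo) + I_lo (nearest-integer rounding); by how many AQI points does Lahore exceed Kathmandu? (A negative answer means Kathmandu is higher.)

-90

Fresno: 289.52 ∈ [287.75, 365.64] ↔ index [81, 120].
81 + (289.52−287.75)·(120−81)/(365.64−287.75) = 81 + 1.77·39/77.89 ≈ 81.89, so AQI = 82.
Kathmandu: row 417.42–491.60 (AQI 181–280). (280−181)·(439.40−417.42)/(491.60−417.42) + 181 = 99·21.98/74.18 + 181 ≈ 210.33 → 210.
Bangkok: row 287.75–365.64 (AQI 81–120). (120−81)·(295.89−287.75)/(365.64−287.75) + 81 = 39·8.14/77.89 + 81 ≈ 85.08 → 85.
Lahore: 365.04 lies in 287.75–365.64, so I_lo=81, I_hi=120, C_lo=287.75, C_hi=365.64.
(120−81)/(365.64−287.75) × (365.04−287.75) + 81 = 39/77.89 × 77.29 + 81 ≈ 119.70 → 120.
AQIs: Fresno=82, Kathmandu=210, Bangkok=85, Lahore=120. Lahore (120) − Kathmandu (210) = -90.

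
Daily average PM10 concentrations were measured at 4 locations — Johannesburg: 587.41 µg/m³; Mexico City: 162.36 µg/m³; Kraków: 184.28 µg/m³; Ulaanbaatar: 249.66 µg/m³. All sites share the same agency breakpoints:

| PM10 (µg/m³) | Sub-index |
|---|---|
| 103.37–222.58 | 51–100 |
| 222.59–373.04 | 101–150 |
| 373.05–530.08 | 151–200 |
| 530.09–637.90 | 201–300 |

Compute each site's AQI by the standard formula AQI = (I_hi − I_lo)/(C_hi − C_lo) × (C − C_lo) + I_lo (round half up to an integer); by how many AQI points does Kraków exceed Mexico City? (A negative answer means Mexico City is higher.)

Johannesburg 587.41: bracket 530.09–637.90 → index 201–300; slope 99/107.81, offset 57.32.
AQI = 201 + 99/107.81·57.32 ≈ 253.64 ⇒ 254.
Mexico City: 162.36 ∈ [103.37, 222.58] ↔ index [51, 100].
51 + (162.36−103.37)·(100−51)/(222.58−103.37) = 51 + 58.99·49/119.21 ≈ 75.25, so AQI = 75.
Kraków: 184.28 ∈ [103.37, 222.58] ↔ index [51, 100].
51 + (184.28−103.37)·(100−51)/(222.58−103.37) = 51 + 80.91·49/119.21 ≈ 84.26, so AQI = 84.
Ulaanbaatar 249.66: bracket 222.59–373.04 → index 101–150; slope 49/150.45, offset 27.07.
AQI = 101 + 49/150.45·27.07 ≈ 109.82 ⇒ 110.
AQIs: Johannesburg=254, Mexico City=75, Kraków=84, Ulaanbaatar=110. Kraków (84) − Mexico City (75) = 9.

9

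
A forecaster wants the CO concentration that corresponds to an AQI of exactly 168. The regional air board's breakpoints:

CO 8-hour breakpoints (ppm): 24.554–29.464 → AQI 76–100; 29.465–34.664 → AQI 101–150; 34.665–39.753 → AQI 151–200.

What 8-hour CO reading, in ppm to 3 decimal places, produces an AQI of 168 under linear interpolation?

AQI 168 lies in the 151–200 band, which corresponds to 34.665–39.753 ppm.
C = 34.665 + (168−151)×(39.753−34.665)/(200−151) = 34.665 + 17×5.088/49 ≈ 36.43022 ppm → 36.430 ppm to 3 dp.

36.430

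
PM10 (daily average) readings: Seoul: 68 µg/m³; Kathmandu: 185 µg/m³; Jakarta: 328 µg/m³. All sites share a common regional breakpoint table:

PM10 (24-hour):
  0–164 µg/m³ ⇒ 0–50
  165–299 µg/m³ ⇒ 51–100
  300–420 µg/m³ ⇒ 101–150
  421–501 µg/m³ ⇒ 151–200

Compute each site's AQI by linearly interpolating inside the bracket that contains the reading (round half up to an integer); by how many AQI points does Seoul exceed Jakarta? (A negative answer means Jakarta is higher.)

-91

Seoul 68: bracket 0–164 → index 0–50; slope 50/164, offset 68.
AQI = 0 + 50/164·68 ≈ 20.73 ⇒ 21.
Kathmandu: 185 ∈ [165, 299] ↔ index [51, 100].
51 + (185−165)·(100−51)/(299−165) = 51 + 20·49/134 ≈ 58.31, so AQI = 58.
Jakarta: row 300–420 (AQI 101–150). (150−101)·(328−300)/(420−300) + 101 = 49·28/120 + 101 ≈ 112.43 → 112.
AQIs: Seoul=21, Kathmandu=58, Jakarta=112. Seoul (21) − Jakarta (112) = -91.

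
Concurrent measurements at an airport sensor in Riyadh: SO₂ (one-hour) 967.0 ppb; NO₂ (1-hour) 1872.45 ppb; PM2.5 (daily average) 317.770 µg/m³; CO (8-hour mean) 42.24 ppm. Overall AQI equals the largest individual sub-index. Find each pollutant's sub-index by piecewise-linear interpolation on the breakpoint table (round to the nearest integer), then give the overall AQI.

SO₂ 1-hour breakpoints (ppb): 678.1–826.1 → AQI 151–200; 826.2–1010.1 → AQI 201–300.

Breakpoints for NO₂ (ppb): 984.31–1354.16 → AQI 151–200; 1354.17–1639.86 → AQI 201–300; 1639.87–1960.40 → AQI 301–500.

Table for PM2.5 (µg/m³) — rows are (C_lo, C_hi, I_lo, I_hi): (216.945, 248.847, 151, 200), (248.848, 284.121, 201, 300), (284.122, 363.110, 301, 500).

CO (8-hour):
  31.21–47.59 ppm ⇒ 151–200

445

SO₂ 967.0: bracket 826.2–1010.1 → index 201–300; slope 99/183.9, offset 140.8.
AQI = 201 + 99/183.9·140.8 ≈ 276.80 ⇒ 277.
NO₂: 1872.45 lies in 1639.87–1960.40, so I_lo=301, I_hi=500, C_lo=1639.87, C_hi=1960.40.
(500−301)/(1960.40−1639.87) × (1872.45−1639.87) + 301 = 199/320.53 × 232.58 + 301 ≈ 445.40 → 445.
PM2.5: 317.770 lies in 284.122–363.110, so I_lo=301, I_hi=500, C_lo=284.122, C_hi=363.110.
(500−301)/(363.110−284.122) × (317.770−284.122) + 301 = 199/78.988 × 33.648 + 301 ≈ 385.77 → 386.
CO: 42.24 lies in 31.21–47.59, so I_lo=151, I_hi=200, C_lo=31.21, C_hi=47.59.
(200−151)/(47.59−31.21) × (42.24−31.21) + 151 = 49/16.38 × 11.03 + 151 ≈ 184.00 → 184.
Sub-indices: SO₂→277, NO₂→445, PM2.5→386, CO→184. Overall AQI = max = 445; dominant pollutant is NO₂.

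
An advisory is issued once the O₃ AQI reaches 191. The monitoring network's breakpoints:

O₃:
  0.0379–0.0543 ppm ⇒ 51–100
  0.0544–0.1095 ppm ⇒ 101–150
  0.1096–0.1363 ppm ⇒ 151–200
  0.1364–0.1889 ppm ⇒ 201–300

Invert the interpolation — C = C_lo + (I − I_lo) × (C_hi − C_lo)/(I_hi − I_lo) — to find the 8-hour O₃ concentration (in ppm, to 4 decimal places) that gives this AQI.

AQI 191 lies in the 151–200 band, which corresponds to 0.1096–0.1363 ppm.
C = 0.1096 + (191−151)×(0.1363−0.1096)/(200−151) = 0.1096 + 40×0.0267/49 ≈ 0.131396 ppm → 0.1314 ppm to 4 dp.

0.1314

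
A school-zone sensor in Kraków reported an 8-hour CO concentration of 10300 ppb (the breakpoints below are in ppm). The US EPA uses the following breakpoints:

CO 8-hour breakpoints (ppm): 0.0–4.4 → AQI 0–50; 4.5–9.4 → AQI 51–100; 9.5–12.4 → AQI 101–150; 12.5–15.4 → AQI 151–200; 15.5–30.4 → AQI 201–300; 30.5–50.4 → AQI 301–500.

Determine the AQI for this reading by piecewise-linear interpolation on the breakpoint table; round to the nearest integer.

Convert: 10300 ppb = 10.3 ppm.
CO: 10.3 lies in 9.5–12.4, so I_lo=101, I_hi=150, C_lo=9.5, C_hi=12.4.
(150−101)/(12.4−9.5) × (10.3−9.5) + 101 = 49/2.9 × 0.8 + 101 ≈ 114.52 → 115.

115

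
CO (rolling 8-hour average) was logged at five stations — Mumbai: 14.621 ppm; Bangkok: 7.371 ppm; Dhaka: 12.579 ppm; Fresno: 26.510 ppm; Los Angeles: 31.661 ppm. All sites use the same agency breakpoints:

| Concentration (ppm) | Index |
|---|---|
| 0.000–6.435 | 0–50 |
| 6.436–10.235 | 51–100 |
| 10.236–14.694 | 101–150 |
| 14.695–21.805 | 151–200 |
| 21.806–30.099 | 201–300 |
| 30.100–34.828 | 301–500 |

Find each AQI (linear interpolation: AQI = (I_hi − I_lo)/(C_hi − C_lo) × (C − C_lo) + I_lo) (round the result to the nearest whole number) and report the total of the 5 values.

963

Mumbai: 14.621 ∈ [10.236, 14.694] ↔ index [101, 150].
101 + (14.621−10.236)·(150−101)/(14.694−10.236) = 101 + 4.385·49/4.458 ≈ 149.20, so AQI = 149.
Bangkok: row 6.436–10.235 (AQI 51–100). (100−51)·(7.371−6.436)/(10.235−6.436) + 51 = 49·0.935/3.799 + 51 ≈ 63.06 → 63.
Dhaka: 12.579 ∈ [10.236, 14.694] ↔ index [101, 150].
101 + (12.579−10.236)·(150−101)/(14.694−10.236) = 101 + 2.343·49/4.458 ≈ 126.75, so AQI = 127.
Fresno: row 21.806–30.099 (AQI 201–300). (300−201)·(26.510−21.806)/(30.099−21.806) + 201 = 99·4.704/8.293 + 201 ≈ 257.16 → 257.
Los Angeles: 31.661 lies in 30.100–34.828, so I_lo=301, I_hi=500, C_lo=30.100, C_hi=34.828.
(500−301)/(34.828−30.100) × (31.661−30.100) + 301 = 199/4.728 × 1.561 + 301 ≈ 366.70 → 367.
AQIs: Mumbai=149, Bangkok=63, Dhaka=127, Fresno=257, Los Angeles=367. Sum = 149 + 63 + 127 + 257 + 367 = 963.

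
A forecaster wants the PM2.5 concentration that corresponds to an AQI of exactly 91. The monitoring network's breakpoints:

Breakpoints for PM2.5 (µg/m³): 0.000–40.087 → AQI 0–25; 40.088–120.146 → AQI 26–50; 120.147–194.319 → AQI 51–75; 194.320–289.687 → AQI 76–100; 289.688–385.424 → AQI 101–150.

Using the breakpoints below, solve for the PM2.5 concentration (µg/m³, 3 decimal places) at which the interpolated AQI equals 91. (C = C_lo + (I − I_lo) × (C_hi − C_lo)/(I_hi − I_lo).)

253.924

AQI 91 lies in the 76–100 band, which corresponds to 194.320–289.687 µg/m³.
C = 194.320 + (91−76)×(289.687−194.320)/(100−76) = 194.320 + 15×95.367/24 ≈ 253.92438 µg/m³ → 253.924 µg/m³ to 3 dp.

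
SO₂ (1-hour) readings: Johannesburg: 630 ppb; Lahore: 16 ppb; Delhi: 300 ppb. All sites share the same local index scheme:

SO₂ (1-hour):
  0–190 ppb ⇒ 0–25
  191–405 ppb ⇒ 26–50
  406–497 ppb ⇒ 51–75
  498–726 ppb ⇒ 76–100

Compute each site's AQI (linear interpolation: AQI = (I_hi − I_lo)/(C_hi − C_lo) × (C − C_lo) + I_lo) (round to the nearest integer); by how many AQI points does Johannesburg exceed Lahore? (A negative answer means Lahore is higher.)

Johannesburg 630: bracket 498–726 → index 76–100; slope 24/228, offset 132.
AQI = 76 + 24/228·132 ≈ 89.89 ⇒ 90.
Lahore: row 0–190 (AQI 0–25). (25−0)·(16−0)/(190−0) + 0 = 25·16/190 + 0 ≈ 2.11 → 2.
Delhi: row 191–405 (AQI 26–50). (50−26)·(300−191)/(405−191) + 26 = 24·109/214 + 26 ≈ 38.22 → 38.
AQIs: Johannesburg=90, Lahore=2, Delhi=38. Johannesburg (90) − Lahore (2) = 88.

88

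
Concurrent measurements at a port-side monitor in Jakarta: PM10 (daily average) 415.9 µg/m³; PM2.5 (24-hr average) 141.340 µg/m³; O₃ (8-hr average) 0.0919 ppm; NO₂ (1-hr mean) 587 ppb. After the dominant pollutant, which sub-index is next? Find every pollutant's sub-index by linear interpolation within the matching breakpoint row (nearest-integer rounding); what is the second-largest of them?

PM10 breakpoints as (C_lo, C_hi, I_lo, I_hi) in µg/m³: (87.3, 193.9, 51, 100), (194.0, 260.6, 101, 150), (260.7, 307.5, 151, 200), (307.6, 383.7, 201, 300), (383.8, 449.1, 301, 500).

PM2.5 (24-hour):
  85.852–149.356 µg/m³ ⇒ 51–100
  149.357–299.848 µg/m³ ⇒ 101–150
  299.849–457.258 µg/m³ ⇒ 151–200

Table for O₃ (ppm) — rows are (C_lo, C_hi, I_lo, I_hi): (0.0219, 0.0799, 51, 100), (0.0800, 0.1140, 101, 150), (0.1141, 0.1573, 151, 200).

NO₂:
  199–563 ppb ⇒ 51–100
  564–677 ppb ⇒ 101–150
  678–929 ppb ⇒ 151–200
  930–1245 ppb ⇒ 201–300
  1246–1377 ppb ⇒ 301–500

PM10 415.9: bracket 383.8–449.1 → index 301–500; slope 199/65.3, offset 32.1.
AQI = 301 + 199/65.3·32.1 ≈ 398.82 ⇒ 399.
PM2.5: 141.340 ∈ [85.852, 149.356] ↔ index [51, 100].
51 + (141.340−85.852)·(100−51)/(149.356−85.852) = 51 + 55.488·49/63.504 ≈ 93.81, so AQI = 94.
O₃: row 0.0800–0.1140 (AQI 101–150). (150−101)·(0.0919−0.0800)/(0.1140−0.0800) + 101 = 49·0.0119/0.0340 + 101 ≈ 118.15 → 118.
NO₂ 587: bracket 564–677 → index 101–150; slope 49/113, offset 23.
AQI = 101 + 49/113·23 ≈ 110.97 ⇒ 111.
Sub-indices: PM10→399, PM2.5→94, O₃→118, NO₂→111. Ranked high→low: 399, 118, 111, 94. Second-highest sub-index = 118.

118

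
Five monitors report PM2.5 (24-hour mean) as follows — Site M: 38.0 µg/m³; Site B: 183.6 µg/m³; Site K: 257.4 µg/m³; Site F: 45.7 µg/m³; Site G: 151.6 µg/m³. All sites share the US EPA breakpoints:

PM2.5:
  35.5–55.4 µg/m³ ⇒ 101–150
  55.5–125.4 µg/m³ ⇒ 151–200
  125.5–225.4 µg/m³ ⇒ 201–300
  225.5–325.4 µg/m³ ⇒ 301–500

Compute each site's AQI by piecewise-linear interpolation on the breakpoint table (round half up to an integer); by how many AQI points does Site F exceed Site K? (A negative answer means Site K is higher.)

Site M 38.0: bracket 35.5–55.4 → index 101–150; slope 49/19.9, offset 2.5.
AQI = 101 + 49/19.9·2.5 ≈ 107.16 ⇒ 107.
Site B: 183.6 lies in 125.5–225.4, so I_lo=201, I_hi=300, C_lo=125.5, C_hi=225.4.
(300−201)/(225.4−125.5) × (183.6−125.5) + 201 = 99/99.9 × 58.1 + 201 ≈ 258.58 → 259.
Site K: 257.4 ∈ [225.5, 325.4] ↔ index [301, 500].
301 + (257.4−225.5)·(500−301)/(325.4−225.5) = 301 + 31.9·199/99.9 ≈ 364.54, so AQI = 365.
Site F: row 35.5–55.4 (AQI 101–150). (150−101)·(45.7−35.5)/(55.4−35.5) + 101 = 49·10.2/19.9 + 101 ≈ 126.12 → 126.
Site G: 151.6 lies in 125.5–225.4, so I_lo=201, I_hi=300, C_lo=125.5, C_hi=225.4.
(300−201)/(225.4−125.5) × (151.6−125.5) + 201 = 99/99.9 × 26.1 + 201 ≈ 226.86 → 227.
AQIs: Site M=107, Site B=259, Site K=365, Site F=126, Site G=227. Site F (126) − Site K (365) = -239.

-239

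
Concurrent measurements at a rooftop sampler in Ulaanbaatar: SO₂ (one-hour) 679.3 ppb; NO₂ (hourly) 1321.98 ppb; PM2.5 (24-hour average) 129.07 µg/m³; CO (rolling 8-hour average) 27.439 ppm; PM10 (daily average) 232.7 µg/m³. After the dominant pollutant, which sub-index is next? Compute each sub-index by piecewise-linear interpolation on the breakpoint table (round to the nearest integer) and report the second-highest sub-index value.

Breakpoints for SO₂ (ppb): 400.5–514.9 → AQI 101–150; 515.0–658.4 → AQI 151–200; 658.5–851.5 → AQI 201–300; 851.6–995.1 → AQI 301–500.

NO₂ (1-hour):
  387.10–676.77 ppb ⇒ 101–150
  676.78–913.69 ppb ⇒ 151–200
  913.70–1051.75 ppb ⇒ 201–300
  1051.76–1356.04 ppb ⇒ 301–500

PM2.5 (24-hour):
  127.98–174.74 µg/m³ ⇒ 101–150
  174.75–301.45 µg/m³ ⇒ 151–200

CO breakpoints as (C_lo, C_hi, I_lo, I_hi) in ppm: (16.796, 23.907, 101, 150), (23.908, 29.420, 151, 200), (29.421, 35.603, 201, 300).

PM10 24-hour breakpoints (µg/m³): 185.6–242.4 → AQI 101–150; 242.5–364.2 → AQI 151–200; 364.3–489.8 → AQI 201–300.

SO₂: 679.3 ∈ [658.5, 851.5] ↔ index [201, 300].
201 + (679.3−658.5)·(300−201)/(851.5−658.5) = 201 + 20.8·99/193.0 ≈ 211.67, so AQI = 212.
NO₂: row 1051.76–1356.04 (AQI 301–500). (500−301)·(1321.98−1051.76)/(1356.04−1051.76) + 301 = 199·270.22/304.28 + 301 ≈ 477.72 → 478.
PM2.5: row 127.98–174.74 (AQI 101–150). (150−101)·(129.07−127.98)/(174.74−127.98) + 101 = 49·1.09/46.76 + 101 ≈ 102.14 → 102.
CO: 27.439 lies in 23.908–29.420, so I_lo=151, I_hi=200, C_lo=23.908, C_hi=29.420.
(200−151)/(29.420−23.908) × (27.439−23.908) + 151 = 49/5.512 × 3.531 + 151 ≈ 182.39 → 182.
PM10: 232.7 ∈ [185.6, 242.4] ↔ index [101, 150].
101 + (232.7−185.6)·(150−101)/(242.4−185.6) = 101 + 47.1·49/56.8 ≈ 141.63, so AQI = 142.
Sub-indices: SO₂→212, NO₂→478, PM2.5→102, CO→182, PM10→142. Ranked high→low: 478, 212, 182, 142, 102. Second-highest sub-index = 212.

212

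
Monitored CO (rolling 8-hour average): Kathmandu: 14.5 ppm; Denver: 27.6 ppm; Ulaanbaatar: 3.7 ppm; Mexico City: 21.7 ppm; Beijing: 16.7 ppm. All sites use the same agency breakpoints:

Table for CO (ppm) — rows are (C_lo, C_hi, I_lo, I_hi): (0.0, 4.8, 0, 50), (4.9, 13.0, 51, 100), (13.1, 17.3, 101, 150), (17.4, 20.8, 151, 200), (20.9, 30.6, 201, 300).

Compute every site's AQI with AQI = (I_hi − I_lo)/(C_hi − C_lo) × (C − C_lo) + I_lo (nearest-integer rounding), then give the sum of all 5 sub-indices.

777

Kathmandu: 14.5 ∈ [13.1, 17.3] ↔ index [101, 150].
101 + (14.5−13.1)·(150−101)/(17.3−13.1) = 101 + 1.4·49/4.2 ≈ 117.33, so AQI = 117.
Denver: 27.6 ∈ [20.9, 30.6] ↔ index [201, 300].
201 + (27.6−20.9)·(300−201)/(30.6−20.9) = 201 + 6.7·99/9.7 ≈ 269.38, so AQI = 269.
Ulaanbaatar: 3.7 ∈ [0.0, 4.8] ↔ index [0, 50].
0 + (3.7−0.0)·(50−0)/(4.8−0.0) = 0 + 3.7·50/4.8 ≈ 38.54, so AQI = 39.
Mexico City: 21.7 lies in 20.9–30.6, so I_lo=201, I_hi=300, C_lo=20.9, C_hi=30.6.
(300−201)/(30.6−20.9) × (21.7−20.9) + 201 = 99/9.7 × 0.8 + 201 ≈ 209.16 → 209.
Beijing: row 13.1–17.3 (AQI 101–150). (150−101)·(16.7−13.1)/(17.3−13.1) + 101 = 49·3.6/4.2 + 101 ≈ 143.00 → 143.
AQIs: Kathmandu=117, Denver=269, Ulaanbaatar=39, Mexico City=209, Beijing=143. Sum = 117 + 269 + 39 + 209 + 143 = 777.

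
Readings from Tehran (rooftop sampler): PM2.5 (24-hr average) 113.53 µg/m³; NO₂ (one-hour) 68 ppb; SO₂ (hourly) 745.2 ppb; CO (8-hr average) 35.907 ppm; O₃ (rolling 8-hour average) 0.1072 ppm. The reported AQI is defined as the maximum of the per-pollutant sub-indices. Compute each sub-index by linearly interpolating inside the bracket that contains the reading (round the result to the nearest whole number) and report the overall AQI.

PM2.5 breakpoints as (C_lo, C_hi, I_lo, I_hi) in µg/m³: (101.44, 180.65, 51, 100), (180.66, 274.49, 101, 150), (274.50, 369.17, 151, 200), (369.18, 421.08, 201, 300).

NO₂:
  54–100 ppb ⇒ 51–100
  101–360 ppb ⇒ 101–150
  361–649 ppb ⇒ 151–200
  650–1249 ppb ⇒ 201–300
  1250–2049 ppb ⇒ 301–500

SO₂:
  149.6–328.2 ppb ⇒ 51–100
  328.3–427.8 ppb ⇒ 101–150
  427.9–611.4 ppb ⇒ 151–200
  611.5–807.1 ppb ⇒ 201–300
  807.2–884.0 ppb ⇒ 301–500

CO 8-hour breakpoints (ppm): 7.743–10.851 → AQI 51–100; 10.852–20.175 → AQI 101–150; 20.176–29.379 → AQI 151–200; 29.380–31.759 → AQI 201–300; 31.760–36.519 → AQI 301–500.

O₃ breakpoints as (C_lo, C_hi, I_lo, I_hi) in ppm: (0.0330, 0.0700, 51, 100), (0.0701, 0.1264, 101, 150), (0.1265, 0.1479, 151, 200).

474

PM2.5: 113.53 ∈ [101.44, 180.65] ↔ index [51, 100].
51 + (113.53−101.44)·(100−51)/(180.65−101.44) = 51 + 12.09·49/79.21 ≈ 58.48, so AQI = 58.
NO₂: 68 lies in 54–100, so I_lo=51, I_hi=100, C_lo=54, C_hi=100.
(100−51)/(100−54) × (68−54) + 51 = 49/46 × 14 + 51 ≈ 65.91 → 66.
SO₂: row 611.5–807.1 (AQI 201–300). (300−201)·(745.2−611.5)/(807.1−611.5) + 201 = 99·133.7/195.6 + 201 ≈ 268.67 → 269.
CO: 35.907 lies in 31.760–36.519, so I_lo=301, I_hi=500, C_lo=31.760, C_hi=36.519.
(500−301)/(36.519−31.760) × (35.907−31.760) + 301 = 199/4.759 × 4.147 + 301 ≈ 474.41 → 474.
O₃: row 0.0701–0.1264 (AQI 101–150). (150−101)·(0.1072−0.0701)/(0.1264−0.0701) + 101 = 49·0.0371/0.0563 + 101 ≈ 133.29 → 133.
Sub-indices: PM2.5→58, NO₂→66, SO₂→269, CO→474, O₃→133. Overall AQI = max = 474; dominant pollutant is CO.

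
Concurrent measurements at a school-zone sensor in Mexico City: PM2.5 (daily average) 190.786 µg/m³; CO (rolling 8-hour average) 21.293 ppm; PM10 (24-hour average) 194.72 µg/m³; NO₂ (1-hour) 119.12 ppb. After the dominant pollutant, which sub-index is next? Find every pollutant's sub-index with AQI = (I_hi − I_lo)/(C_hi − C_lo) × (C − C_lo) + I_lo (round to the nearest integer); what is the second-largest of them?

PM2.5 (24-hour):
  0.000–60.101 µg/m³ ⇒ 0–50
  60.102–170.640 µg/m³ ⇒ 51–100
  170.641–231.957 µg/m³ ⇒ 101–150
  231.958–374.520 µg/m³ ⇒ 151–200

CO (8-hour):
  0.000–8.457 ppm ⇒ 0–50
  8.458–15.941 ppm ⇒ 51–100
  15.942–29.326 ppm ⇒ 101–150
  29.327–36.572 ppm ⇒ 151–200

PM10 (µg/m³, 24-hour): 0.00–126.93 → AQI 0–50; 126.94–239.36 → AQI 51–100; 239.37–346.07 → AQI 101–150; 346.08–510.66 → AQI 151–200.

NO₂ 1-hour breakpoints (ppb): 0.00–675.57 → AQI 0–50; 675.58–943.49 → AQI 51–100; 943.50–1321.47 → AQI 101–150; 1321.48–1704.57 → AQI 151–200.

117

PM2.5: 190.786 lies in 170.641–231.957, so I_lo=101, I_hi=150, C_lo=170.641, C_hi=231.957.
(150−101)/(231.957−170.641) × (190.786−170.641) + 101 = 49/61.316 × 20.145 + 101 ≈ 117.10 → 117.
CO 21.293: bracket 15.942–29.326 → index 101–150; slope 49/13.384, offset 5.351.
AQI = 101 + 49/13.384·5.351 ≈ 120.59 ⇒ 121.
PM10: row 126.94–239.36 (AQI 51–100). (100−51)·(194.72−126.94)/(239.36−126.94) + 51 = 49·67.78/112.42 + 51 ≈ 80.54 → 81.
NO₂: row 0.00–675.57 (AQI 0–50). (50−0)·(119.12−0.00)/(675.57−0.00) + 0 = 50·119.12/675.57 + 0 ≈ 8.82 → 9.
Sub-indices: PM2.5→117, CO→121, PM10→81, NO₂→9. Ranked high→low: 121, 117, 81, 9. Second-highest sub-index = 117.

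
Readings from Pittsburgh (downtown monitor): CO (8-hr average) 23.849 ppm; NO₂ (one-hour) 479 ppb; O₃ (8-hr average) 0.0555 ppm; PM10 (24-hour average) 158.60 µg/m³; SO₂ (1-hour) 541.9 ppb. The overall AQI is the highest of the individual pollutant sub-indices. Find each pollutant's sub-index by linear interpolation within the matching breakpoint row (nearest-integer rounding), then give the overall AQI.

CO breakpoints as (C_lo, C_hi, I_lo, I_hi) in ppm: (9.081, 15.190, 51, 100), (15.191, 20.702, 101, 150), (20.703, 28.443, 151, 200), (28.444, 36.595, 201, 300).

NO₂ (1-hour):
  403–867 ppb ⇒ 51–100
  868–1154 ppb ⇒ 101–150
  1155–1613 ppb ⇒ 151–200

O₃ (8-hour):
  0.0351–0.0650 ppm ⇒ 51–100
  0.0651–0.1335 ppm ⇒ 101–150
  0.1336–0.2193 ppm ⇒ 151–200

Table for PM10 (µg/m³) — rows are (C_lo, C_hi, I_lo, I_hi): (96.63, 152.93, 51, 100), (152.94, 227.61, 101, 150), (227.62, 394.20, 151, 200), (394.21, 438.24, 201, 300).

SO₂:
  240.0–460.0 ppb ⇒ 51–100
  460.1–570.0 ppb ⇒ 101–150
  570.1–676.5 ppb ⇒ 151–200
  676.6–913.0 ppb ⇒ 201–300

171

CO: 23.849 ∈ [20.703, 28.443] ↔ index [151, 200].
151 + (23.849−20.703)·(200−151)/(28.443−20.703) = 151 + 3.146·49/7.740 ≈ 170.92, so AQI = 171.
NO₂: 479 ∈ [403, 867] ↔ index [51, 100].
51 + (479−403)·(100−51)/(867−403) = 51 + 76·49/464 ≈ 59.03, so AQI = 59.
O₃ 0.0555: bracket 0.0351–0.0650 → index 51–100; slope 49/0.0299, offset 0.0204.
AQI = 51 + 49/0.0299·0.0204 ≈ 84.43 ⇒ 84.
PM10: row 152.94–227.61 (AQI 101–150). (150−101)·(158.60−152.94)/(227.61−152.94) + 101 = 49·5.66/74.67 + 101 ≈ 104.71 → 105.
SO₂: 541.9 lies in 460.1–570.0, so I_lo=101, I_hi=150, C_lo=460.1, C_hi=570.0.
(150−101)/(570.0−460.1) × (541.9−460.1) + 101 = 49/109.9 × 81.8 + 101 ≈ 137.47 → 137.
Sub-indices: CO→171, NO₂→59, O₃→84, PM10→105, SO₂→137. Overall AQI = max = 171; dominant pollutant is CO.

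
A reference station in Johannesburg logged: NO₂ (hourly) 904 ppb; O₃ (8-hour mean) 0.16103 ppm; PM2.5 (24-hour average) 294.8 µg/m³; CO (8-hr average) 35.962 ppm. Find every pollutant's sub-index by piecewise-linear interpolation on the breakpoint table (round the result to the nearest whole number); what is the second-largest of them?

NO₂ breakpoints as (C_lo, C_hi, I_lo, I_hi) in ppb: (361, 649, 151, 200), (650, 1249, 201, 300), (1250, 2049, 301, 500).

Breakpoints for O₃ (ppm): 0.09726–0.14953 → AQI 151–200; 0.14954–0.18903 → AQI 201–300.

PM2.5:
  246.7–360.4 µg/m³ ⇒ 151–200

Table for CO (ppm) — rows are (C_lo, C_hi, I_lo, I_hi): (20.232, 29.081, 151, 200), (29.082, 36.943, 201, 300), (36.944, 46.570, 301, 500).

243

NO₂: row 650–1249 (AQI 201–300). (300−201)·(904−650)/(1249−650) + 201 = 99·254/599 + 201 ≈ 242.98 → 243.
O₃: row 0.14954–0.18903 (AQI 201–300). (300−201)·(0.16103−0.14954)/(0.18903−0.14954) + 201 = 99·0.01149/0.03949 + 201 ≈ 229.81 → 230.
PM2.5: row 246.7–360.4 (AQI 151–200). (200−151)·(294.8−246.7)/(360.4−246.7) + 151 = 49·48.1/113.7 + 151 ≈ 171.73 → 172.
CO: 35.962 ∈ [29.082, 36.943] ↔ index [201, 300].
201 + (35.962−29.082)·(300−201)/(36.943−29.082) = 201 + 6.880·99/7.861 ≈ 287.65, so AQI = 288.
Sub-indices: NO₂→243, O₃→230, PM2.5→172, CO→288. Ranked high→low: 288, 243, 230, 172. Second-highest sub-index = 243.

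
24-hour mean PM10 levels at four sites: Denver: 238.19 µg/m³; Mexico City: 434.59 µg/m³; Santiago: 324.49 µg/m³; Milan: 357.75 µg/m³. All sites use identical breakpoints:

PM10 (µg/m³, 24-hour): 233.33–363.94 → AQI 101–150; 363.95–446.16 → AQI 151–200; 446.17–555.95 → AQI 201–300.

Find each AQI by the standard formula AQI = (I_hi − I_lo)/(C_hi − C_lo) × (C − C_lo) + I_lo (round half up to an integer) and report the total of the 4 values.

579

Denver 238.19: bracket 233.33–363.94 → index 101–150; slope 49/130.61, offset 4.86.
AQI = 101 + 49/130.61·4.86 ≈ 102.82 ⇒ 103.
Mexico City: 434.59 ∈ [363.95, 446.16] ↔ index [151, 200].
151 + (434.59−363.95)·(200−151)/(446.16−363.95) = 151 + 70.64·49/82.21 ≈ 193.10, so AQI = 193.
Santiago: 324.49 lies in 233.33–363.94, so I_lo=101, I_hi=150, C_lo=233.33, C_hi=363.94.
(150−101)/(363.94−233.33) × (324.49−233.33) + 101 = 49/130.61 × 91.16 + 101 ≈ 135.20 → 135.
Milan 357.75: bracket 233.33–363.94 → index 101–150; slope 49/130.61, offset 124.42.
AQI = 101 + 49/130.61·124.42 ≈ 147.68 ⇒ 148.
AQIs: Denver=103, Mexico City=193, Santiago=135, Milan=148. Sum = 103 + 193 + 135 + 148 = 579.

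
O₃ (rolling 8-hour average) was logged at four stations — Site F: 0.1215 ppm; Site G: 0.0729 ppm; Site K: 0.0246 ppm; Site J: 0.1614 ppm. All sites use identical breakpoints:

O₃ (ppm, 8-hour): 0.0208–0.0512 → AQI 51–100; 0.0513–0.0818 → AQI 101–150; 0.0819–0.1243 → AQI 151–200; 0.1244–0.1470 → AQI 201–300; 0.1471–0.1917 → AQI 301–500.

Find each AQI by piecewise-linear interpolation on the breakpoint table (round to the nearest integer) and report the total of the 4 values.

Site F: 0.1215 ∈ [0.0819, 0.1243] ↔ index [151, 200].
151 + (0.1215−0.0819)·(200−151)/(0.1243−0.0819) = 151 + 0.0396·49/0.0424 ≈ 196.76, so AQI = 197.
Site G: row 0.0513–0.0818 (AQI 101–150). (150−101)·(0.0729−0.0513)/(0.0818−0.0513) + 101 = 49·0.0216/0.0305 + 101 ≈ 135.70 → 136.
Site K: 0.0246 lies in 0.0208–0.0512, so I_lo=51, I_hi=100, C_lo=0.0208, C_hi=0.0512.
(100−51)/(0.0512−0.0208) × (0.0246−0.0208) + 51 = 49/0.0304 × 0.0038 + 51 ≈ 57.13 → 57.
Site J: row 0.1471–0.1917 (AQI 301–500). (500−301)·(0.1614−0.1471)/(0.1917−0.1471) + 301 = 199·0.0143/0.0446 + 301 ≈ 364.80 → 365.
AQIs: Site F=197, Site G=136, Site K=57, Site J=365. Sum = 197 + 136 + 57 + 365 = 755.

755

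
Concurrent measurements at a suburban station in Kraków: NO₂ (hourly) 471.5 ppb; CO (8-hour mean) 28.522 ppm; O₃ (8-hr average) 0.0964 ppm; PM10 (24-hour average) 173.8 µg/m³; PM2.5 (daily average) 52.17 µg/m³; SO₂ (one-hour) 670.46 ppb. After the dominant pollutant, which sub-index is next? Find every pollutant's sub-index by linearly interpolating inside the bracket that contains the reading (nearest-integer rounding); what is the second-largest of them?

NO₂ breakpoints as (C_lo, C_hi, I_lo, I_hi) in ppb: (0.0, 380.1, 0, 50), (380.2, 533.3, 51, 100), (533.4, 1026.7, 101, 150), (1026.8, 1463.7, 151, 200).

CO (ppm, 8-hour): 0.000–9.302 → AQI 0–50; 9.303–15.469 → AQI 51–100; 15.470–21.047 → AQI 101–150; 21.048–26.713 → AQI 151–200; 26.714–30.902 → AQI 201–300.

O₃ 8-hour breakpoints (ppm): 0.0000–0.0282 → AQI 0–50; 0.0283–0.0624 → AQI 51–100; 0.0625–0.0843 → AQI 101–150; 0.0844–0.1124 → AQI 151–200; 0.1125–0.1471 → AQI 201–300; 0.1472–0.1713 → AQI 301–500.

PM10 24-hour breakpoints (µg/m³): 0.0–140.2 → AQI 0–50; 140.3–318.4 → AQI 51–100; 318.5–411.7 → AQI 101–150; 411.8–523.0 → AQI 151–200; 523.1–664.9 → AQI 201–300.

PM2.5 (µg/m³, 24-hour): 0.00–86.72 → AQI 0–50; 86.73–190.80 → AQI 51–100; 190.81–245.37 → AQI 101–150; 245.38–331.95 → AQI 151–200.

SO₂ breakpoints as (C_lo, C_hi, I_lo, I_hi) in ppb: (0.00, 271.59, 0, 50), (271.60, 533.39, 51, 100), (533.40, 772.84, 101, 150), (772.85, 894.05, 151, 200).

NO₂ 471.5: bracket 380.2–533.3 → index 51–100; slope 49/153.1, offset 91.3.
AQI = 51 + 49/153.1·91.3 ≈ 80.22 ⇒ 80.
CO 28.522: bracket 26.714–30.902 → index 201–300; slope 99/4.188, offset 1.808.
AQI = 201 + 99/4.188·1.808 ≈ 243.74 ⇒ 244.
O₃: row 0.0844–0.1124 (AQI 151–200). (200−151)·(0.0964−0.0844)/(0.1124−0.0844) + 151 = 49·0.0120/0.0280 + 151 ≈ 172.00 → 172.
PM10: 173.8 ∈ [140.3, 318.4] ↔ index [51, 100].
51 + (173.8−140.3)·(100−51)/(318.4−140.3) = 51 + 33.5·49/178.1 ≈ 60.22, so AQI = 60.
PM2.5: row 0.00–86.72 (AQI 0–50). (50−0)·(52.17−0.00)/(86.72−0.00) + 0 = 50·52.17/86.72 + 0 ≈ 30.08 → 30.
SO₂: 670.46 lies in 533.40–772.84, so I_lo=101, I_hi=150, C_lo=533.40, C_hi=772.84.
(150−101)/(772.84−533.40) × (670.46−533.40) + 101 = 49/239.44 × 137.06 + 101 ≈ 129.05 → 129.
Sub-indices: NO₂→80, CO→244, O₃→172, PM10→60, PM2.5→30, SO₂→129. Ranked high→low: 244, 172, 129, 80, 60, 30. Second-highest sub-index = 172.

172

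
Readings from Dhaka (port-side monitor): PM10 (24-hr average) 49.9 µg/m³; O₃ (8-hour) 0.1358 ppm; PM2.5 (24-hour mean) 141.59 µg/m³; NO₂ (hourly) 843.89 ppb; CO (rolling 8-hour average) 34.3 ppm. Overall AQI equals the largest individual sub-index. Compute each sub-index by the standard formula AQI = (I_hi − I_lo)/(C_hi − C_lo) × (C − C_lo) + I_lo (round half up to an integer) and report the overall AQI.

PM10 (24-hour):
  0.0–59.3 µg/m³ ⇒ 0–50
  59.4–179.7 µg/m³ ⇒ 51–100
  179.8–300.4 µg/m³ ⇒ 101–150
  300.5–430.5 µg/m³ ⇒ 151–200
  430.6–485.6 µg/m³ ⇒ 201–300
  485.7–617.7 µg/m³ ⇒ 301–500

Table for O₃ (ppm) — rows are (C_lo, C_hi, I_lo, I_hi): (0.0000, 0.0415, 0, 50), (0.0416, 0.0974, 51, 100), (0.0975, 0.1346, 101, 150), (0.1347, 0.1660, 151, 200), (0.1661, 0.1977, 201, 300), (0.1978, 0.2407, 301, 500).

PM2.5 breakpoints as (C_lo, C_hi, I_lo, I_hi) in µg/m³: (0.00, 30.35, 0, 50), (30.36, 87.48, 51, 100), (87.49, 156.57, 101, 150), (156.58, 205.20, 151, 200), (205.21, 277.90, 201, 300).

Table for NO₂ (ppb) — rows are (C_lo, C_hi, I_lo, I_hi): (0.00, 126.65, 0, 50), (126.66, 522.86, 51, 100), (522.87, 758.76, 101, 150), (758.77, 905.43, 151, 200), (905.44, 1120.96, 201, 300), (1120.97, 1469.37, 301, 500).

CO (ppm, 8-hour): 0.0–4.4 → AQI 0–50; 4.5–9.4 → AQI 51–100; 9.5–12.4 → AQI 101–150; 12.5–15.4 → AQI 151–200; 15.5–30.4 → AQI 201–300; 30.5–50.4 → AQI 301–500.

PM10: 49.9 lies in 0.0–59.3, so I_lo=0, I_hi=50, C_lo=0.0, C_hi=59.3.
(50−0)/(59.3−0.0) × (49.9−0.0) + 0 = 50/59.3 × 49.9 + 0 ≈ 42.07 → 42.
O₃: row 0.1347–0.1660 (AQI 151–200). (200−151)·(0.1358−0.1347)/(0.1660−0.1347) + 151 = 49·0.0011/0.0313 + 151 ≈ 152.72 → 153.
PM2.5 141.59: bracket 87.49–156.57 → index 101–150; slope 49/69.08, offset 54.10.
AQI = 101 + 49/69.08·54.10 ≈ 139.37 ⇒ 139.
NO₂: 843.89 lies in 758.77–905.43, so I_lo=151, I_hi=200, C_lo=758.77, C_hi=905.43.
(200−151)/(905.43−758.77) × (843.89−758.77) + 151 = 49/146.66 × 85.12 + 151 ≈ 179.44 → 179.
CO: 34.3 lies in 30.5–50.4, so I_lo=301, I_hi=500, C_lo=30.5, C_hi=50.4.
(500−301)/(50.4−30.5) × (34.3−30.5) + 301 = 199/19.9 × 3.8 + 301 ≈ 339.00 → 339.
Sub-indices: PM10→42, O₃→153, PM2.5→139, NO₂→179, CO→339. Overall AQI = max = 339; dominant pollutant is CO.

339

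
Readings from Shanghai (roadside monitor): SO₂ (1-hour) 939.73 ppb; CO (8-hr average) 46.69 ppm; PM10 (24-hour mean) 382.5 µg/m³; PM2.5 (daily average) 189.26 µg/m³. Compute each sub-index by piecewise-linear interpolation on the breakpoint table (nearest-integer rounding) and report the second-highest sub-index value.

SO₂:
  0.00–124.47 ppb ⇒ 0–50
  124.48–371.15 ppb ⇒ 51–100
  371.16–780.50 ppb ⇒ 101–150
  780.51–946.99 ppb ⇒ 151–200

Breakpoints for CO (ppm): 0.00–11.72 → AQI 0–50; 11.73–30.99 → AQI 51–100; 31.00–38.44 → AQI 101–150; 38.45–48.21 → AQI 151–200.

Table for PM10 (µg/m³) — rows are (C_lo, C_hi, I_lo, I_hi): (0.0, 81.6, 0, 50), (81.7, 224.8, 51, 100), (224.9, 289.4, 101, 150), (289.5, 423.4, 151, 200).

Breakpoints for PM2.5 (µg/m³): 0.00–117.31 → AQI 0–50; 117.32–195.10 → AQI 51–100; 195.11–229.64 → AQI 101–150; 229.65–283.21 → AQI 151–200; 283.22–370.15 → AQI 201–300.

192

SO₂ 939.73: bracket 780.51–946.99 → index 151–200; slope 49/166.48, offset 159.22.
AQI = 151 + 49/166.48·159.22 ≈ 197.86 ⇒ 198.
CO 46.69: bracket 38.45–48.21 → index 151–200; slope 49/9.76, offset 8.24.
AQI = 151 + 49/9.76·8.24 ≈ 192.37 ⇒ 192.
PM10 382.5: bracket 289.5–423.4 → index 151–200; slope 49/133.9, offset 93.0.
AQI = 151 + 49/133.9·93.0 ≈ 185.03 ⇒ 185.
PM2.5: 189.26 ∈ [117.32, 195.10] ↔ index [51, 100].
51 + (189.26−117.32)·(100−51)/(195.10−117.32) = 51 + 71.94·49/77.78 ≈ 96.32, so AQI = 96.
Sub-indices: SO₂→198, CO→192, PM10→185, PM2.5→96. Ranked high→low: 198, 192, 185, 96. Second-highest sub-index = 192.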